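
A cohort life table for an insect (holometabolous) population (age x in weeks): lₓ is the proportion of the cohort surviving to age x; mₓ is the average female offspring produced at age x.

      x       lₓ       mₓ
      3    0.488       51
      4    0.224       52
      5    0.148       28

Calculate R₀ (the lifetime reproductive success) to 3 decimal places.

40.680

R₀ = Σ lₓ mₓ:
  age 3: 0.488 × 51 = 24.8880
  age 4: 0.224 × 52 = 11.6480
  age 5: 0.148 × 28 = 4.1440
R₀ = 24.8880 + 11.6480 + 4.1440 = 40.6800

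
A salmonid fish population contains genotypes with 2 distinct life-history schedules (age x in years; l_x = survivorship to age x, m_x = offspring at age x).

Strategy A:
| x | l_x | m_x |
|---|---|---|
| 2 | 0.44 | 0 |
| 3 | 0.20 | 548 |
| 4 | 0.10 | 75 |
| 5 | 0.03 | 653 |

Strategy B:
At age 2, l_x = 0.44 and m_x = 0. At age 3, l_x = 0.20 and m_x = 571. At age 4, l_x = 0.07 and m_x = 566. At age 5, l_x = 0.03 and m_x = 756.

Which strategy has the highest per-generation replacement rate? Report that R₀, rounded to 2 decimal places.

176.50

Strategy A: R₀ = 0.44×0 + 0.20×548 + 0.10×75 + 0.03×653 = 136.6900
Strategy B: R₀ = 0.44×0 + 0.20×571 + 0.07×566 + 0.03×756 = 176.5000
Highest R₀: strategy B with 176.5000.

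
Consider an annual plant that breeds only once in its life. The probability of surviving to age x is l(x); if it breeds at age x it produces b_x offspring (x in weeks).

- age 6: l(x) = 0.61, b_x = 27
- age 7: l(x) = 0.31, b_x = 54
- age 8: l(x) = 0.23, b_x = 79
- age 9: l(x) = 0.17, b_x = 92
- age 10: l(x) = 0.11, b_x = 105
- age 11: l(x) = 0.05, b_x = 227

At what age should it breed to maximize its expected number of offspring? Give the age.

Expected offspring if breeding at age x = l(x) × b_x:
  age 6: 0.61 × 27 = 16.470
  age 7: 0.31 × 54 = 16.740
  age 8: 0.23 × 79 = 18.170
  age 9: 0.17 × 92 = 15.640
  age 10: 0.11 × 105 = 11.550
  age 11: 0.05 × 227 = 11.350
Maximum at age 8 (18.170).

8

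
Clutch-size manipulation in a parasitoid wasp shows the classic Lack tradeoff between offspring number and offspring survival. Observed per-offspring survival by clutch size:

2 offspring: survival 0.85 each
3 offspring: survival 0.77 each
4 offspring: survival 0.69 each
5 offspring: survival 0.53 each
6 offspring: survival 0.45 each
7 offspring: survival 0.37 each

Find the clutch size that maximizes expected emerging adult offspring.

Expected emerging adult offspring = c × s(c):
  c=2: 2 × 0.85 = 1.700
  c=3: 3 × 0.77 = 2.310
  c=4: 4 × 0.69 = 2.760
  c=5: 5 × 0.53 = 2.650
  c=6: 6 × 0.45 = 2.700
  c=7: 7 × 0.37 = 2.590
Maximum at c = 4 (2.760 emerging adult offspring).

4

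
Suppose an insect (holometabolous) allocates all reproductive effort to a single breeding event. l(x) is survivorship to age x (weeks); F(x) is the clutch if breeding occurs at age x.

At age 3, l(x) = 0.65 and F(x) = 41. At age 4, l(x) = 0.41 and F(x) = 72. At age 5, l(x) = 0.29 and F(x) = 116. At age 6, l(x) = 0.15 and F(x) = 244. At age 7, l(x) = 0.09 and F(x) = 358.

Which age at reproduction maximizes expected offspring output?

6

Expected offspring if breeding at age x = l(x) × F(x):
  age 3: 0.65 × 41 = 26.650
  age 4: 0.41 × 72 = 29.520
  age 5: 0.29 × 116 = 33.640
  age 6: 0.15 × 244 = 36.600
  age 7: 0.09 × 358 = 32.220
Maximum at age 6 (36.600).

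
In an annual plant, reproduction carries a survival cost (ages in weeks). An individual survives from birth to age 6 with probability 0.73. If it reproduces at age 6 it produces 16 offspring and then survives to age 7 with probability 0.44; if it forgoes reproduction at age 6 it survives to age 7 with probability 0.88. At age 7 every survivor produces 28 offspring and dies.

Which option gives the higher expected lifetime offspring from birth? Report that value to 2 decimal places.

20.67

breed at age 6: R₀ = 0.73 × (16 + 0.44 × 28) = 0.73 × 28.3200 = 20.6736
delay to age 7: R₀ = 0.73 × (0.88 × 28) = 0.73 × 24.6400 = 17.9872
Higher: breed at age 6 (20.6736).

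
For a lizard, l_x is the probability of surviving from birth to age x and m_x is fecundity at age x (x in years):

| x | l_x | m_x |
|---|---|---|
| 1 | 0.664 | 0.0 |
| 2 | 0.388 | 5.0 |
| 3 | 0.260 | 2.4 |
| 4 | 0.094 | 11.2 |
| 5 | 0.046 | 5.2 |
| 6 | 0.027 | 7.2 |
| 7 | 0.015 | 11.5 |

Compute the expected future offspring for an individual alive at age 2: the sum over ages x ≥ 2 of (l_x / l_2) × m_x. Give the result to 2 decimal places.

l_2 = 0.388. Conditional survival from age 2 to x is l_x / l_2.
  x=2: (0.388/0.388) × 5.0 = 5.0000
  x=3: (0.260/0.388) × 2.4 = 1.6082
  x=4: (0.094/0.388) × 11.2 = 2.7134
  x=5: (0.046/0.388) × 5.2 = 0.6165
  x=6: (0.027/0.388) × 7.2 = 0.5010
  x=7: (0.015/0.388) × 11.5 = 0.4446
Sum = 5.0000 + 1.6082 + 2.7134 + 0.6165 + 0.5010 + 0.4446 = 10.8838

10.88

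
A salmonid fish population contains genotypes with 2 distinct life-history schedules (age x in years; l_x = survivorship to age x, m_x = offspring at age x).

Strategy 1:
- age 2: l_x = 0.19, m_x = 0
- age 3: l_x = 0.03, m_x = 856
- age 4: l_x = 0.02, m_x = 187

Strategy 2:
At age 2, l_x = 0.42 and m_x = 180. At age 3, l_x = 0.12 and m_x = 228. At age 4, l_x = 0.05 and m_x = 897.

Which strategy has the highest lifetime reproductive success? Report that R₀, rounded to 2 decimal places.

Strategy 1: R₀ = 0.19×0 + 0.03×856 + 0.02×187 = 29.4200
Strategy 2: R₀ = 0.42×180 + 0.12×228 + 0.05×897 = 147.8100
Highest R₀: strategy 2 with 147.8100.

147.81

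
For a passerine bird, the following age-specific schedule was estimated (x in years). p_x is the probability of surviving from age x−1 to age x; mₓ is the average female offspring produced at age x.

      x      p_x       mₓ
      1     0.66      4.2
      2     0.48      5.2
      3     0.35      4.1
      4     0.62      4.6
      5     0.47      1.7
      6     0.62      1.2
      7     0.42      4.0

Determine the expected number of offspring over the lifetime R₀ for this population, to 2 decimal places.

Survivorship from birth: l_x = p_1·p_2·…·p_x.
  l_1 = 0.66000
  l_2 = 0.31680
  l_3 = 0.11088
  l_4 = 0.06875
  l_5 = 0.03231
  l_6 = 0.02003
  l_7 = 0.00841
R₀ = Σ l_x mₓ:
  age 1: 0.66000 × 4.2 = 2.7720
  age 2: 0.31680 × 5.2 = 1.6474
  age 3: 0.11088 × 4.1 = 0.4546
  age 4: 0.06875 × 4.6 = 0.3162
  age 5: 0.03231 × 1.7 = 0.0549
  age 6: 0.02003 × 1.2 = 0.0240
  age 7: 0.00841 × 4.0 = 0.0336
R₀ = 2.7720 + 1.6474 + 0.4546 + 0.3162 + 0.0549 + 0.0240 + 0.0336 = 5.3028

5.30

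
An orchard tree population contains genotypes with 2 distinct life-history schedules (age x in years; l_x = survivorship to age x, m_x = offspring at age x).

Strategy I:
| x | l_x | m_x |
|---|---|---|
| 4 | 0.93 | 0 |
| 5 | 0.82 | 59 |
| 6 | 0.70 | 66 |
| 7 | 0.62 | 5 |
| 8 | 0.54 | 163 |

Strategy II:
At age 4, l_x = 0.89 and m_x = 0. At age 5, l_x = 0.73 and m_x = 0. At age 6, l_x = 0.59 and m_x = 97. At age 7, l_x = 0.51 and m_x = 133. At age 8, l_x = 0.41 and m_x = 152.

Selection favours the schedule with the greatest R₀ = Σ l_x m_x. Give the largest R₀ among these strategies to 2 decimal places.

187.38

Strategy I: R₀ = 0.93×0 + 0.82×59 + 0.70×66 + 0.62×5 + 0.54×163 = 185.7000
Strategy II: R₀ = 0.89×0 + 0.73×0 + 0.59×97 + 0.51×133 + 0.41×152 = 187.3800
Highest R₀: strategy II with 187.3800.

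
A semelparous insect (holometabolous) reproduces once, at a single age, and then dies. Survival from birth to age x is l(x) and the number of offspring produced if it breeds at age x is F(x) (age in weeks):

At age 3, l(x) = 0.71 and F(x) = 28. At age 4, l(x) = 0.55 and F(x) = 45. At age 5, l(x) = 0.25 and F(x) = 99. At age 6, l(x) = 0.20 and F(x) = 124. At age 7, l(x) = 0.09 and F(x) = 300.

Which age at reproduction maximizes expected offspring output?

7

Expected offspring if breeding at age x = l(x) × F(x):
  age 3: 0.71 × 28 = 19.880
  age 4: 0.55 × 45 = 24.750
  age 5: 0.25 × 99 = 24.750
  age 6: 0.20 × 124 = 24.800
  age 7: 0.09 × 300 = 27.000
Maximum at age 7 (27.000).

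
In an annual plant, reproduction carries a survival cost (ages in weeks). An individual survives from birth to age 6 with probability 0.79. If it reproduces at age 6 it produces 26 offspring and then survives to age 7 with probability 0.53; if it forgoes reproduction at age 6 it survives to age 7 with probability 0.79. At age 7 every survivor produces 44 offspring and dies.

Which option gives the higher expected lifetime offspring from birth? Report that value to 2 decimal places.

breed at age 6: R₀ = 0.79 × (26 + 0.53 × 44) = 0.79 × 49.3200 = 38.9628
delay to age 7: R₀ = 0.79 × (0.79 × 44) = 0.79 × 34.7600 = 27.4604
Higher: breed at age 6 (38.9628).

38.96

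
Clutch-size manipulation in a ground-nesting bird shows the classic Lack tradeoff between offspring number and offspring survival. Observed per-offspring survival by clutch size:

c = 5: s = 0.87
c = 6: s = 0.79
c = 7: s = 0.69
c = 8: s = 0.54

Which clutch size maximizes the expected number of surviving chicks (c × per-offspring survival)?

Expected surviving chicks = c × s(c):
  c=5: 5 × 0.87 = 4.350
  c=6: 6 × 0.79 = 4.740
  c=7: 7 × 0.69 = 4.830
  c=8: 8 × 0.54 = 4.320
Maximum at c = 7 (4.830 surviving chicks).

7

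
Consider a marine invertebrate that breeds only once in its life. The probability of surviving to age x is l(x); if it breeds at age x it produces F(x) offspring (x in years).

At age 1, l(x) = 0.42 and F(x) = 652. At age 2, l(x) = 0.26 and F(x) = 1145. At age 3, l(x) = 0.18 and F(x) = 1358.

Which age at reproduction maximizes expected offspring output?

Expected offspring if breeding at age x = l(x) × F(x):
  age 1: 0.42 × 652 = 273.840
  age 2: 0.26 × 1145 = 297.700
  age 3: 0.18 × 1358 = 244.440
Maximum at age 2 (297.700).

2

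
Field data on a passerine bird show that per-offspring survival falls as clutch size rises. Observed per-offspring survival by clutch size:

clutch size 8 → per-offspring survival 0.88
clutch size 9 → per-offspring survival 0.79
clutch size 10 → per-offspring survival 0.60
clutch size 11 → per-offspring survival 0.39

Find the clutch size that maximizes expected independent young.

9

Expected independent young = c × s(c):
  c=8: 8 × 0.88 = 7.040
  c=9: 9 × 0.79 = 7.110
  c=10: 10 × 0.60 = 6.000
  c=11: 11 × 0.39 = 4.290
Maximum at c = 9 (7.110 independent young).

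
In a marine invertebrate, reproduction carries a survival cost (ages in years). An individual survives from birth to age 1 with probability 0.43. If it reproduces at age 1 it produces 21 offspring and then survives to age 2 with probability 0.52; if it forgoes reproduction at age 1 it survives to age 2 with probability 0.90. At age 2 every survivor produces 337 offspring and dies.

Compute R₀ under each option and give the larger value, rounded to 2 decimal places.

130.42

breed at age 1: R₀ = 0.43 × (21 + 0.52 × 337) = 0.43 × 196.2400 = 84.3832
delay to age 2: R₀ = 0.43 × (0.90 × 337) = 0.43 × 303.3000 = 130.4190
Higher: delay to age 2 (130.4190).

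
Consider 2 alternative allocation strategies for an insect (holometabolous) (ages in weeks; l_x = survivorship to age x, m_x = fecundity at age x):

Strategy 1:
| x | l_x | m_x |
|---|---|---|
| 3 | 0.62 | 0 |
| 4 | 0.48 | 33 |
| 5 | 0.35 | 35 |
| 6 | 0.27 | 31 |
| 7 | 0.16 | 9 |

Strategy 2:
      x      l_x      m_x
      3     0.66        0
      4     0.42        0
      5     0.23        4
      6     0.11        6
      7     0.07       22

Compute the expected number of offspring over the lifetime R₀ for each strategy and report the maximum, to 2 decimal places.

Strategy 1: R₀ = 0.62×0 + 0.48×33 + 0.35×35 + 0.27×31 + 0.16×9 = 37.9000
Strategy 2: R₀ = 0.66×0 + 0.42×0 + 0.23×4 + 0.11×6 + 0.07×22 = 3.1200
Highest R₀: strategy 1 with 37.9000.

37.90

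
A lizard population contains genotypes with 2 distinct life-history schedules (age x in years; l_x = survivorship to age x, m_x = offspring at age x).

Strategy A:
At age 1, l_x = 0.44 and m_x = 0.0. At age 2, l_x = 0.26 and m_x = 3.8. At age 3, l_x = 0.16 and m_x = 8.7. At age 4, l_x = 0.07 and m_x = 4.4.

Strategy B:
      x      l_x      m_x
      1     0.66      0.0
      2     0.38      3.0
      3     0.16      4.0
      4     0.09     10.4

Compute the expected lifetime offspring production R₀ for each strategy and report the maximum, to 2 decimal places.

Strategy A: R₀ = 0.44×0.0 + 0.26×3.8 + 0.16×8.7 + 0.07×4.4 = 2.6880
Strategy B: R₀ = 0.66×0.0 + 0.38×3.0 + 0.16×4.0 + 0.09×10.4 = 2.7160
Highest R₀: strategy B with 2.7160.

2.72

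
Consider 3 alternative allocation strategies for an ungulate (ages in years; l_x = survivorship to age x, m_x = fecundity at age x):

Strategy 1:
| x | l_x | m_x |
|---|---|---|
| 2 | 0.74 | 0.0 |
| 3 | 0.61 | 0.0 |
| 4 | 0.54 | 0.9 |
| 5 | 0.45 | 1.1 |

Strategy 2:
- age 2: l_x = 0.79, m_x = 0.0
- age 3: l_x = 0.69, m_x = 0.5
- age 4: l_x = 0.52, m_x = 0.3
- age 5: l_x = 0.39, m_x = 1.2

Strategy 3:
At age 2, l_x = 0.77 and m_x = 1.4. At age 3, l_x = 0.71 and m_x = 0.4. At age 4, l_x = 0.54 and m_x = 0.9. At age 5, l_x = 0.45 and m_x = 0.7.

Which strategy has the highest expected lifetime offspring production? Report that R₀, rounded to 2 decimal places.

Strategy 1: R₀ = 0.74×0.0 + 0.61×0.0 + 0.54×0.9 + 0.45×1.1 = 0.9810
Strategy 2: R₀ = 0.79×0.0 + 0.69×0.5 + 0.52×0.3 + 0.39×1.2 = 0.9690
Strategy 3: R₀ = 0.77×1.4 + 0.71×0.4 + 0.54×0.9 + 0.45×0.7 = 2.1630
Highest R₀: strategy 3 with 2.1630.

2.16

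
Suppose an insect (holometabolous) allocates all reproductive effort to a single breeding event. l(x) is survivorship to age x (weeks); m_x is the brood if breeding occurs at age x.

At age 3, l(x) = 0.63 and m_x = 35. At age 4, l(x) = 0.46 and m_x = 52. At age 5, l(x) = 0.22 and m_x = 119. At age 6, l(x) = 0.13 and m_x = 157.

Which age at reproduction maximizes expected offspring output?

Expected offspring if breeding at age x = l(x) × m_x:
  age 3: 0.63 × 35 = 22.050
  age 4: 0.46 × 52 = 23.920
  age 5: 0.22 × 119 = 26.180
  age 6: 0.13 × 157 = 20.410
Maximum at age 5 (26.180).

5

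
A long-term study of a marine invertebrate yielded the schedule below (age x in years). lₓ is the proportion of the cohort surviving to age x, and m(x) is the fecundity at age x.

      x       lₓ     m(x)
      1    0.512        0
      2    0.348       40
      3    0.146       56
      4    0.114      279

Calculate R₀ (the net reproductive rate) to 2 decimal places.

53.90

R₀ = Σ lₓ m(x):
  age 1: 0.512 × 0 = 0.0000
  age 2: 0.348 × 40 = 13.9200
  age 3: 0.146 × 56 = 8.1760
  age 4: 0.114 × 279 = 31.8060
R₀ = 0.0000 + 13.9200 + 8.1760 + 31.8060 = 53.9020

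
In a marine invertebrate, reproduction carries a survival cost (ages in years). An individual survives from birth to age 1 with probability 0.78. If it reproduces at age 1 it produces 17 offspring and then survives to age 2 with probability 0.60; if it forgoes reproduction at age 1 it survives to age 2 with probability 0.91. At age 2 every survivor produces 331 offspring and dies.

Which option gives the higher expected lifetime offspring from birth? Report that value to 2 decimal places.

breed at age 1: R₀ = 0.78 × (17 + 0.60 × 331) = 0.78 × 215.6000 = 168.1680
delay to age 2: R₀ = 0.78 × (0.91 × 331) = 0.78 × 301.2100 = 234.9438
Higher: delay to age 2 (234.9438).

234.94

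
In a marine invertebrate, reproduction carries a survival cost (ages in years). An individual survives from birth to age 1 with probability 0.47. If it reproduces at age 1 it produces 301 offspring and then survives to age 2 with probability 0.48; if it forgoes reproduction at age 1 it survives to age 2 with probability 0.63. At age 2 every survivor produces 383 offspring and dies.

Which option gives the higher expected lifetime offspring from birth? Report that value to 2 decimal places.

breed at age 1: R₀ = 0.47 × (301 + 0.48 × 383) = 0.47 × 484.8400 = 227.8748
delay to age 2: R₀ = 0.47 × (0.63 × 383) = 0.47 × 241.2900 = 113.4063
Higher: breed at age 1 (227.8748).

227.87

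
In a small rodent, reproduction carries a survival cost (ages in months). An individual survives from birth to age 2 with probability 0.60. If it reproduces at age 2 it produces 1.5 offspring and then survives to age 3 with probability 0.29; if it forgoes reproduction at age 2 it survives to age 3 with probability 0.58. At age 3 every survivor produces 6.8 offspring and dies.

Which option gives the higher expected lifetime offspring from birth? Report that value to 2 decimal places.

2.37

breed at age 2: R₀ = 0.60 × (1.5 + 0.29 × 6.8) = 0.60 × 3.4720 = 2.0832
delay to age 3: R₀ = 0.60 × (0.58 × 6.8) = 0.60 × 3.9440 = 2.3664
Higher: delay to age 3 (2.3664).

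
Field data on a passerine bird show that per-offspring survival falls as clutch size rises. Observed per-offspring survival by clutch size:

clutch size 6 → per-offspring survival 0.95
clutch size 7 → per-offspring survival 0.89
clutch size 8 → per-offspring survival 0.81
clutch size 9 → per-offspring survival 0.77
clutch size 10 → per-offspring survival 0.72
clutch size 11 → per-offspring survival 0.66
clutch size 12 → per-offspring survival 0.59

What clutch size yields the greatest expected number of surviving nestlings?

Expected surviving nestlings = c × s(c):
  c=6: 6 × 0.95 = 5.700
  c=7: 7 × 0.89 = 6.230
  c=8: 8 × 0.81 = 6.480
  c=9: 9 × 0.77 = 6.930
  c=10: 10 × 0.72 = 7.200
  c=11: 11 × 0.66 = 7.260
  c=12: 12 × 0.59 = 7.080
Maximum at c = 11 (7.260 surviving nestlings).

11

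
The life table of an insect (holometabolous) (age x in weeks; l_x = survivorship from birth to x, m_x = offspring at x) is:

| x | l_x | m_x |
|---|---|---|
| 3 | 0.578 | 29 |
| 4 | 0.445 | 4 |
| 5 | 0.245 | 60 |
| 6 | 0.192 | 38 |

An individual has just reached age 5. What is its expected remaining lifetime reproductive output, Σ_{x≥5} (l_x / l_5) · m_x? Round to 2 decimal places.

l_5 = 0.245. Conditional survival from age 5 to x is l_x / l_5.
  x=5: (0.245/0.245) × 60 = 60.0000
  x=6: (0.192/0.245) × 38 = 29.7796
Sum = 60.0000 + 29.7796 = 89.7796

89.78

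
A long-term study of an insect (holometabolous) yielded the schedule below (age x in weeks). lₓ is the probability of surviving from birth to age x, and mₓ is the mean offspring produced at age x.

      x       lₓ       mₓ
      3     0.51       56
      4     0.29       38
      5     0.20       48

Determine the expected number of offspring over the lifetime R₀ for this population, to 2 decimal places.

49.18

R₀ = Σ lₓ mₓ:
  age 3: 0.51 × 56 = 28.5600
  age 4: 0.29 × 38 = 11.0200
  age 5: 0.20 × 48 = 9.6000
R₀ = 28.5600 + 11.0200 + 9.6000 = 49.1800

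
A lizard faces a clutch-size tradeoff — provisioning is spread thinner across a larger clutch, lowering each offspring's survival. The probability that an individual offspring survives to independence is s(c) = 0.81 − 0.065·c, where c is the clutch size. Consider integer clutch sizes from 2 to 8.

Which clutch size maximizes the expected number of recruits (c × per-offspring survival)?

6

Expected recruits = c × s(c):
  c=2: 2 × 0.680 = 1.360
  c=3: 3 × 0.615 = 1.845
  c=4: 4 × 0.550 = 2.200
  c=5: 5 × 0.485 = 2.425
  c=6: 6 × 0.420 = 2.520
  c=7: 7 × 0.355 = 2.485
  c=8: 8 × 0.290 = 2.320
Maximum at c = 6 (2.520 recruits).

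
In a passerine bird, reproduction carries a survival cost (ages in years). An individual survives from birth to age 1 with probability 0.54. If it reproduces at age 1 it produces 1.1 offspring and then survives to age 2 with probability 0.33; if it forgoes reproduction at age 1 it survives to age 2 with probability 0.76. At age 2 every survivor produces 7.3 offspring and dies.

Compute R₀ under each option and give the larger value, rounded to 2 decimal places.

3.00

breed at age 1: R₀ = 0.54 × (1.1 + 0.33 × 7.3) = 0.54 × 3.5090 = 1.8949
delay to age 2: R₀ = 0.54 × (0.76 × 7.3) = 0.54 × 5.5480 = 2.9959
Higher: delay to age 2 (2.9959).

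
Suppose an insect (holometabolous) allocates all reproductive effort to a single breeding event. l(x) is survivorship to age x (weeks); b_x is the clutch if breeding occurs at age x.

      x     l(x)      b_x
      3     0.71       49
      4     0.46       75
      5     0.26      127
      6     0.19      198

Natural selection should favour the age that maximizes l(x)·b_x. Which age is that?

Expected offspring if breeding at age x = l(x) × b_x:
  age 3: 0.71 × 49 = 34.790
  age 4: 0.46 × 75 = 34.500
  age 5: 0.26 × 127 = 33.020
  age 6: 0.19 × 198 = 37.620
Maximum at age 6 (37.620).

6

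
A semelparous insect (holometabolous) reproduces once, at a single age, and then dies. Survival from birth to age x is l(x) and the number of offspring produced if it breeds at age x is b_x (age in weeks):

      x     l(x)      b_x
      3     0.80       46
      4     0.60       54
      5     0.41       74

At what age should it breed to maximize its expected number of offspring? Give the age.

3

Expected offspring if breeding at age x = l(x) × b_x:
  age 3: 0.80 × 46 = 36.800
  age 4: 0.60 × 54 = 32.400
  age 5: 0.41 × 74 = 30.340
Maximum at age 3 (36.800).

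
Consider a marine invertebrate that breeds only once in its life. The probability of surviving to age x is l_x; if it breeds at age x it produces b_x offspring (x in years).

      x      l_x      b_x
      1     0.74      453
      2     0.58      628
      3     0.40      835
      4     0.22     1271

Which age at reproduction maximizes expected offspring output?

Expected offspring if breeding at age x = l_x × b_x:
  age 1: 0.74 × 453 = 335.220
  age 2: 0.58 × 628 = 364.240
  age 3: 0.40 × 835 = 334.000
  age 4: 0.22 × 1271 = 279.620
Maximum at age 2 (364.240).

2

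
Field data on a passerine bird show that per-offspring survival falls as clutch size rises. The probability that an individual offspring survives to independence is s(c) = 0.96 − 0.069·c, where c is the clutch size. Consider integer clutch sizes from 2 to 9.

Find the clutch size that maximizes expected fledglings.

7

Expected fledglings = c × s(c):
  c=2: 2 × 0.822 = 1.644
  c=3: 3 × 0.753 = 2.259
  c=4: 4 × 0.684 = 2.736
  c=5: 5 × 0.615 = 3.075
  c=6: 6 × 0.546 = 3.276
  c=7: 7 × 0.477 = 3.339
  c=8: 8 × 0.408 = 3.264
  c=9: 9 × 0.339 = 3.051
Maximum at c = 7 (3.339 fledglings).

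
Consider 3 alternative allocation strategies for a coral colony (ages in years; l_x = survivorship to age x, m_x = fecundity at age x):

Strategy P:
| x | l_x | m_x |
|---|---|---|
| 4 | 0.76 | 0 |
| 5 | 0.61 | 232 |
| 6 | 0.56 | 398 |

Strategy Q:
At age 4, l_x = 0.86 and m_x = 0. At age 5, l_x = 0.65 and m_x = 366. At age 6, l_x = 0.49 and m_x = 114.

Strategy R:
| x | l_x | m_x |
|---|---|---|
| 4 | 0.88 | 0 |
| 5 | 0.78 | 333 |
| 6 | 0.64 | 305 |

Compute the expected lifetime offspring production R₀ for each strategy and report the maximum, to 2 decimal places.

454.94

Strategy P: R₀ = 0.76×0 + 0.61×232 + 0.56×398 = 364.4000
Strategy Q: R₀ = 0.86×0 + 0.65×366 + 0.49×114 = 293.7600
Strategy R: R₀ = 0.88×0 + 0.78×333 + 0.64×305 = 454.9400
Highest R₀: strategy R with 454.9400.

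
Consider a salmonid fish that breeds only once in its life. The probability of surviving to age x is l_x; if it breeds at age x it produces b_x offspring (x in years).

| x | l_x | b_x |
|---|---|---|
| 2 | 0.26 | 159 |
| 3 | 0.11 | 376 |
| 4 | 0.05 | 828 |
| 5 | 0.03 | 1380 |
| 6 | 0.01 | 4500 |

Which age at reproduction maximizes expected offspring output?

6

Expected offspring if breeding at age x = l_x × b_x:
  age 2: 0.26 × 159 = 41.340
  age 3: 0.11 × 376 = 41.360
  age 4: 0.05 × 828 = 41.400
  age 5: 0.03 × 1380 = 41.400
  age 6: 0.01 × 4500 = 45.000
Maximum at age 6 (45.000).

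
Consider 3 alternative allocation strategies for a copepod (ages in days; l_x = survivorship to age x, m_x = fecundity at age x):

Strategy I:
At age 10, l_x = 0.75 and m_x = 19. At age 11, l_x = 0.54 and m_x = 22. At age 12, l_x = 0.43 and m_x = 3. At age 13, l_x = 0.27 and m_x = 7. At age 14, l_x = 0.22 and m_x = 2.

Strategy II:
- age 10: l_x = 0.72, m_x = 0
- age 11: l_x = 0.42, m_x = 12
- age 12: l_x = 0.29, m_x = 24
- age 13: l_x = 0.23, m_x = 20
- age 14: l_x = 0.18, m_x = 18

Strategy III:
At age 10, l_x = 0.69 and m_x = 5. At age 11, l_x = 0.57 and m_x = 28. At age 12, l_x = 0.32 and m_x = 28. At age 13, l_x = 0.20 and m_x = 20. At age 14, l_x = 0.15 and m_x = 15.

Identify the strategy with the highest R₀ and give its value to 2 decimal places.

34.62

Strategy I: R₀ = 0.75×19 + 0.54×22 + 0.43×3 + 0.27×7 + 0.22×2 = 29.7500
Strategy II: R₀ = 0.72×0 + 0.42×12 + 0.29×24 + 0.23×20 + 0.18×18 = 19.8400
Strategy III: R₀ = 0.69×5 + 0.57×28 + 0.32×28 + 0.20×20 + 0.15×15 = 34.6200
Highest R₀: strategy III with 34.6200.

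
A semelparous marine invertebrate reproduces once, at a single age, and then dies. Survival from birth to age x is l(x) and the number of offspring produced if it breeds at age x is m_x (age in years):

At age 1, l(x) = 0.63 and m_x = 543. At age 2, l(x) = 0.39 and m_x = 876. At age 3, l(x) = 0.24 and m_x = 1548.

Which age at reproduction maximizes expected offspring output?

3

Expected offspring if breeding at age x = l(x) × m_x:
  age 1: 0.63 × 543 = 342.090
  age 2: 0.39 × 876 = 341.640
  age 3: 0.24 × 1548 = 371.520
Maximum at age 3 (371.520).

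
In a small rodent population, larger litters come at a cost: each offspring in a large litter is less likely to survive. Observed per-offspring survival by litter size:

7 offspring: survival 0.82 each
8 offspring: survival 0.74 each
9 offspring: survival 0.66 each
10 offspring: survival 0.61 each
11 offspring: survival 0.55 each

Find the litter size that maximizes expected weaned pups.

10

Expected weaned pups = c × s(c):
  c=7: 7 × 0.82 = 5.740
  c=8: 8 × 0.74 = 5.920
  c=9: 9 × 0.66 = 5.940
  c=10: 10 × 0.61 = 6.100
  c=11: 11 × 0.55 = 6.050
Maximum at c = 10 (6.100 weaned pups).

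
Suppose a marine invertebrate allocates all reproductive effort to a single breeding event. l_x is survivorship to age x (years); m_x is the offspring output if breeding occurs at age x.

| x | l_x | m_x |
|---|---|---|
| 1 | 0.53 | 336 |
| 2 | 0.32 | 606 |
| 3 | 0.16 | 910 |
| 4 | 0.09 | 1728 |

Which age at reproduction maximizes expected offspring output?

2

Expected offspring if breeding at age x = l_x × m_x:
  age 1: 0.53 × 336 = 178.080
  age 2: 0.32 × 606 = 193.920
  age 3: 0.16 × 910 = 145.600
  age 4: 0.09 × 1728 = 155.520
Maximum at age 2 (193.920).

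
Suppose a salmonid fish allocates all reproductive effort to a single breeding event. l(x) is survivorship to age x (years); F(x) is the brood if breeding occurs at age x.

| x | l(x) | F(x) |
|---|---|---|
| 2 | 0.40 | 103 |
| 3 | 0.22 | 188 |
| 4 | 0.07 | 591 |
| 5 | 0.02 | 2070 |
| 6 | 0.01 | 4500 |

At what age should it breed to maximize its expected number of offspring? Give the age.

6

Expected offspring if breeding at age x = l(x) × F(x):
  age 2: 0.40 × 103 = 41.200
  age 3: 0.22 × 188 = 41.360
  age 4: 0.07 × 591 = 41.370
  age 5: 0.02 × 2070 = 41.400
  age 6: 0.01 × 4500 = 45.000
Maximum at age 6 (45.000).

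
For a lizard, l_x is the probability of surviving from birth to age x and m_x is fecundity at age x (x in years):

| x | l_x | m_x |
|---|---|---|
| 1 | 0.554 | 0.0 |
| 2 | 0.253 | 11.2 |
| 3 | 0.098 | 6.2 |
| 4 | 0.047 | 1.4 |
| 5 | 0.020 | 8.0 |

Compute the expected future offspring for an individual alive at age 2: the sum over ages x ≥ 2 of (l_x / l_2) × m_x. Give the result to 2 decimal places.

14.49

l_2 = 0.253. Conditional survival from age 2 to x is l_x / l_2.
  x=2: (0.253/0.253) × 11.2 = 11.2000
  x=3: (0.098/0.253) × 6.2 = 2.4016
  x=4: (0.047/0.253) × 1.4 = 0.2601
  x=5: (0.020/0.253) × 8.0 = 0.6324
Sum = 11.2000 + 2.4016 + 0.2601 + 0.6324 = 14.4941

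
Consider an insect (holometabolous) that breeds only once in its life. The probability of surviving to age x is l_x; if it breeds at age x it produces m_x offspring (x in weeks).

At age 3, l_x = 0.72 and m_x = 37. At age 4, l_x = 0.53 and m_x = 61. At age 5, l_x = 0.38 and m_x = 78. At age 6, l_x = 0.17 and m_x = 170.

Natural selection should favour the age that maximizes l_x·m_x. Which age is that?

4

Expected offspring if breeding at age x = l_x × m_x:
  age 3: 0.72 × 37 = 26.640
  age 4: 0.53 × 61 = 32.330
  age 5: 0.38 × 78 = 29.640
  age 6: 0.17 × 170 = 28.900
Maximum at age 4 (32.330).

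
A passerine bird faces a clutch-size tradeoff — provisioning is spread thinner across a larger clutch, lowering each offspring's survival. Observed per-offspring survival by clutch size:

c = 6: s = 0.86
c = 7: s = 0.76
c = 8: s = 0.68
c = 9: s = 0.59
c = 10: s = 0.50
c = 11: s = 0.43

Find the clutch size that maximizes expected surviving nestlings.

Expected surviving nestlings = c × s(c):
  c=6: 6 × 0.86 = 5.160
  c=7: 7 × 0.76 = 5.320
  c=8: 8 × 0.68 = 5.440
  c=9: 9 × 0.59 = 5.310
  c=10: 10 × 0.50 = 5.000
  c=11: 11 × 0.43 = 4.730
Maximum at c = 8 (5.440 surviving nestlings).

8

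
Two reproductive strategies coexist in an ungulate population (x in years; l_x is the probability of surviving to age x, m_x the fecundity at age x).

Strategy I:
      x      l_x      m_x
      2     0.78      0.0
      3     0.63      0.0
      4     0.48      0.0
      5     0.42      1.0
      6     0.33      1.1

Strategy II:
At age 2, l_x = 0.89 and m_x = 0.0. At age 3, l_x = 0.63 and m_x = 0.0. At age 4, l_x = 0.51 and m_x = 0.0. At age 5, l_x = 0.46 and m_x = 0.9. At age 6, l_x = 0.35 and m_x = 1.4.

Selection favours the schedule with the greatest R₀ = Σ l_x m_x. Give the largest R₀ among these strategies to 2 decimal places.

0.90

Strategy I: R₀ = 0.78×0.0 + 0.63×0.0 + 0.48×0.0 + 0.42×1.0 + 0.33×1.1 = 0.7830
Strategy II: R₀ = 0.89×0.0 + 0.63×0.0 + 0.51×0.0 + 0.46×0.9 + 0.35×1.4 = 0.9040
Highest R₀: strategy II with 0.9040.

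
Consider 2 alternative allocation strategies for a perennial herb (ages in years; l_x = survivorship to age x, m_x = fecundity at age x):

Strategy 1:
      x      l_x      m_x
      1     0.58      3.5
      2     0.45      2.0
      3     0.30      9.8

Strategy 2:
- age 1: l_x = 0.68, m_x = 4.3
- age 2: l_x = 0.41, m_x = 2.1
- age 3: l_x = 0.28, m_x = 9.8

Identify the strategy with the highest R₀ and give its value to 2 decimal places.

Strategy 1: R₀ = 0.58×3.5 + 0.45×2.0 + 0.30×9.8 = 5.8700
Strategy 2: R₀ = 0.68×4.3 + 0.41×2.1 + 0.28×9.8 = 6.5290
Highest R₀: strategy 2 with 6.5290.

6.53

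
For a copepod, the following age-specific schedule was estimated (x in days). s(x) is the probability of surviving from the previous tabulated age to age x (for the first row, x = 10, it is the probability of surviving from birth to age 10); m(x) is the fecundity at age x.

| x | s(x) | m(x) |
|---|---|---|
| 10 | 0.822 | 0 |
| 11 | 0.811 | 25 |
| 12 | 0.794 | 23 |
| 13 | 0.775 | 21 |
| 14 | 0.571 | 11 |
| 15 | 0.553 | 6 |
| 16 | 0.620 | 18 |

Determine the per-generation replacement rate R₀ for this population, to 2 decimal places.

42.25

Survivorship from birth: l_x = s_10·s_11·…·s_x.
  l_10 = 0.82200
  l_11 = 0.66664
  l_12 = 0.52931
  l_13 = 0.41022
  l_14 = 0.23423
  l_15 = 0.12953
  l_16 = 0.08031
R₀ = Σ l_x m(x):
  age 10: 0.82200 × 0 = 0.0000
  age 11: 0.66664 × 25 = 16.6660
  age 12: 0.52931 × 23 = 12.1741
  age 13: 0.41022 × 21 = 8.6146
  age 14: 0.23423 × 11 = 2.5765
  age 15: 0.12953 × 6 = 0.7772
  age 16: 0.08031 × 18 = 1.4456
R₀ = 0.0000 + 16.6660 + 12.1741 + 8.6146 + 2.5765 + 0.7772 + 1.4456 = 42.2540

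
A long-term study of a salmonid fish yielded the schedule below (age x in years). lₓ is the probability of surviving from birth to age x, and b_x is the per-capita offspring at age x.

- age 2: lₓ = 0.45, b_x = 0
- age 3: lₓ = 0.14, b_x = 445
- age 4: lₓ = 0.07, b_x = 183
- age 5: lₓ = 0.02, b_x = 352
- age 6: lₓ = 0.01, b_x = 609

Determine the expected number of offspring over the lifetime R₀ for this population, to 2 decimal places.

88.24

R₀ = Σ lₓ b_x:
  age 2: 0.45 × 0 = 0.0000
  age 3: 0.14 × 445 = 62.3000
  age 4: 0.07 × 183 = 12.8100
  age 5: 0.02 × 352 = 7.0400
  age 6: 0.01 × 609 = 6.0900
R₀ = 0.0000 + 62.3000 + 12.8100 + 7.0400 + 6.0900 = 88.2400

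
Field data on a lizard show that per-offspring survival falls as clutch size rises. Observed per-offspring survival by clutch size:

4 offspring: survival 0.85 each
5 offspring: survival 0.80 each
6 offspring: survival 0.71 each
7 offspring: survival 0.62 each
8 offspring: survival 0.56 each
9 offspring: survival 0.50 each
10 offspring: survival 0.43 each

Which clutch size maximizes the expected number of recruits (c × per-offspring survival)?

9

Expected recruits = c × s(c):
  c=4: 4 × 0.85 = 3.400
  c=5: 5 × 0.80 = 4.000
  c=6: 6 × 0.71 = 4.260
  c=7: 7 × 0.62 = 4.340
  c=8: 8 × 0.56 = 4.480
  c=9: 9 × 0.50 = 4.500
  c=10: 10 × 0.43 = 4.300
Maximum at c = 9 (4.500 recruits).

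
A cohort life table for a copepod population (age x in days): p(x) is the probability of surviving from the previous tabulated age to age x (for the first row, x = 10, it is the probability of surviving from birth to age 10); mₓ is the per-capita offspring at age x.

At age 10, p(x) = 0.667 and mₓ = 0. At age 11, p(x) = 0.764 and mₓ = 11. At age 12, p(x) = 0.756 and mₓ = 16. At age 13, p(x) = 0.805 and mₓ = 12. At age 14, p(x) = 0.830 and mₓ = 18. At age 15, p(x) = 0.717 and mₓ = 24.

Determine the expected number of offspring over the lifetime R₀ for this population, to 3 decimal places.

24.554

Survivorship from birth: l_x = p_10·p_11·…·p_x.
  l_10 = 0.66700
  l_11 = 0.50959
  l_12 = 0.38525
  l_13 = 0.31013
  l_14 = 0.25740
  l_15 = 0.18456
R₀ = Σ l_x mₓ:
  age 10: 0.66700 × 0 = 0.0000
  age 11: 0.50959 × 11 = 5.6055
  age 12: 0.38525 × 16 = 6.1640
  age 13: 0.31013 × 12 = 3.7216
  age 14: 0.25740 × 18 = 4.6332
  age 15: 0.18456 × 24 = 4.4294
R₀ = 0.0000 + 5.6055 + 6.1640 + 3.7216 + 4.6332 + 4.4294 = 24.5537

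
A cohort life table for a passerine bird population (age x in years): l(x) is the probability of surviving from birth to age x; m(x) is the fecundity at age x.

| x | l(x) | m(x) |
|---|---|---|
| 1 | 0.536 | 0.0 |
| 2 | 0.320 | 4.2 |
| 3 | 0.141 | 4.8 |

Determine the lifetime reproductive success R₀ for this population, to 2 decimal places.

2.02

R₀ = Σ l(x) m(x):
  age 1: 0.536 × 0.0 = 0.0000
  age 2: 0.320 × 4.2 = 1.3440
  age 3: 0.141 × 4.8 = 0.6768
R₀ = 0.0000 + 1.3440 + 0.6768 = 2.0208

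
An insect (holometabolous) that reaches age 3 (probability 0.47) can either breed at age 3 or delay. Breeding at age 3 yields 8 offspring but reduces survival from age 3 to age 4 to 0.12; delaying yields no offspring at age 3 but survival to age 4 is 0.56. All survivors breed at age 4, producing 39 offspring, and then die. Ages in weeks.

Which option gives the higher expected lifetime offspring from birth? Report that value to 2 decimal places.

breed at age 3: R₀ = 0.47 × (8 + 0.12 × 39) = 0.47 × 12.6800 = 5.9596
delay to age 4: R₀ = 0.47 × (0.56 × 39) = 0.47 × 21.8400 = 10.2648
Higher: delay to age 4 (10.2648).

10.26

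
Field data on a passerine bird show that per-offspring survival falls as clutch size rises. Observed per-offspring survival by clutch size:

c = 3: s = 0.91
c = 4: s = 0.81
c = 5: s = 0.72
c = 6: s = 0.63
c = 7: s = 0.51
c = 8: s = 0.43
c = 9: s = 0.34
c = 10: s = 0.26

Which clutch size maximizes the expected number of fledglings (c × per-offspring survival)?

6

Expected fledglings = c × s(c):
  c=3: 3 × 0.91 = 2.730
  c=4: 4 × 0.81 = 3.240
  c=5: 5 × 0.72 = 3.600
  c=6: 6 × 0.63 = 3.780
  c=7: 7 × 0.51 = 3.570
  c=8: 8 × 0.43 = 3.440
  c=9: 9 × 0.34 = 3.060
  c=10: 10 × 0.26 = 2.600
Maximum at c = 6 (3.780 fledglings).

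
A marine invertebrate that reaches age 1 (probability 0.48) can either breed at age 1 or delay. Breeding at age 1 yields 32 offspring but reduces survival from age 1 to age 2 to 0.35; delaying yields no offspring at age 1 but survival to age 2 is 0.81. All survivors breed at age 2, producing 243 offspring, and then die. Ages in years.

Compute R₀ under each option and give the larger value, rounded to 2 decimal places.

94.48

breed at age 1: R₀ = 0.48 × (32 + 0.35 × 243) = 0.48 × 117.0500 = 56.1840
delay to age 2: R₀ = 0.48 × (0.81 × 243) = 0.48 × 196.8300 = 94.4784
Higher: delay to age 2 (94.4784).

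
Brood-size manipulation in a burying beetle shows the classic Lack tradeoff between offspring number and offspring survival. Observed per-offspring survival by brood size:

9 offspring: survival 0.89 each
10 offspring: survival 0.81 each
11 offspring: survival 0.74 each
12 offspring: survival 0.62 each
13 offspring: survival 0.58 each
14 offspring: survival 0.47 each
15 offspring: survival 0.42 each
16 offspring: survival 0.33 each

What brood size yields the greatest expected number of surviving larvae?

11

Expected surviving larvae = c × s(c):
  c=9: 9 × 0.89 = 8.010
  c=10: 10 × 0.81 = 8.100
  c=11: 11 × 0.74 = 8.140
  c=12: 12 × 0.62 = 7.440
  c=13: 13 × 0.58 = 7.540
  c=14: 14 × 0.47 = 6.580
  c=15: 15 × 0.42 = 6.300
  c=16: 16 × 0.33 = 5.280
Maximum at c = 11 (8.140 surviving larvae).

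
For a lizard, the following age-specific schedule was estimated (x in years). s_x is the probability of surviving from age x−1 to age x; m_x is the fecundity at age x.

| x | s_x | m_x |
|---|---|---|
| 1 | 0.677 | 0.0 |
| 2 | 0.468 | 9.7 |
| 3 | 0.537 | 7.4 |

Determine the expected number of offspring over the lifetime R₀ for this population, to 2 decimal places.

4.33

Survivorship from birth: l_x = s_1·s_2·…·s_x.
  l_1 = 0.67700
  l_2 = 0.31684
  l_3 = 0.17014
R₀ = Σ l_x m_x:
  age 1: 0.67700 × 0.0 = 0.0000
  age 2: 0.31684 × 9.7 = 3.0733
  age 3: 0.17014 × 7.4 = 1.2590
R₀ = 0.0000 + 3.0733 + 1.2590 = 4.3324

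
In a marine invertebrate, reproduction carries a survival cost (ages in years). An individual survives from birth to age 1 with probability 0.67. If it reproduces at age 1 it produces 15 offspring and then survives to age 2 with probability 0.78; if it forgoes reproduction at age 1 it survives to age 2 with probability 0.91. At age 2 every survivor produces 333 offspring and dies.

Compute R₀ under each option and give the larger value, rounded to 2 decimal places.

203.03

breed at age 1: R₀ = 0.67 × (15 + 0.78 × 333) = 0.67 × 274.7400 = 184.0758
delay to age 2: R₀ = 0.67 × (0.91 × 333) = 0.67 × 303.0300 = 203.0301
Higher: delay to age 2 (203.0301).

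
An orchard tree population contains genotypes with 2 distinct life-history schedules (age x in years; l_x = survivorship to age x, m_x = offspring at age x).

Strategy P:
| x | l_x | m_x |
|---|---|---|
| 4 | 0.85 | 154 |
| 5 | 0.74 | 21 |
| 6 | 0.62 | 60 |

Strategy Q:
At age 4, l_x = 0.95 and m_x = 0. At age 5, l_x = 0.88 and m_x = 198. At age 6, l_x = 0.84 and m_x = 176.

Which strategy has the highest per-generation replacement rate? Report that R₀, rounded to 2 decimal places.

322.08

Strategy P: R₀ = 0.85×154 + 0.74×21 + 0.62×60 = 183.6400
Strategy Q: R₀ = 0.95×0 + 0.88×198 + 0.84×176 = 322.0800
Highest R₀: strategy Q with 322.0800.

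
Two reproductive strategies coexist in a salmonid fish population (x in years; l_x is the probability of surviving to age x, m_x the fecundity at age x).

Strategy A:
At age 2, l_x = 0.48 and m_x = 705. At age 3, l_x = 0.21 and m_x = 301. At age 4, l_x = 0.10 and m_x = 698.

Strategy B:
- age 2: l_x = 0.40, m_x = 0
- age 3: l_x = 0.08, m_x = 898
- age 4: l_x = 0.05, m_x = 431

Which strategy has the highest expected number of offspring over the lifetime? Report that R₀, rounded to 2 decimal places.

Strategy A: R₀ = 0.48×705 + 0.21×301 + 0.10×698 = 471.4100
Strategy B: R₀ = 0.40×0 + 0.08×898 + 0.05×431 = 93.3900
Highest R₀: strategy A with 471.4100.

471.41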